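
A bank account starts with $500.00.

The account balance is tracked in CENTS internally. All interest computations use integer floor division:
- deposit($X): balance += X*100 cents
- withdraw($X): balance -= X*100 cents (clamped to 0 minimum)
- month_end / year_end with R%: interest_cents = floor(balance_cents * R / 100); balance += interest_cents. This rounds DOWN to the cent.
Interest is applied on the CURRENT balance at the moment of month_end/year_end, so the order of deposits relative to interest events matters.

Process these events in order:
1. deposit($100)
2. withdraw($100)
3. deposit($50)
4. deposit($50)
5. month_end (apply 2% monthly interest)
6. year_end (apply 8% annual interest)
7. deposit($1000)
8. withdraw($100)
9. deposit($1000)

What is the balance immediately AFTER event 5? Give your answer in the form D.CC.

After 1 (deposit($100)): balance=$600.00 total_interest=$0.00
After 2 (withdraw($100)): balance=$500.00 total_interest=$0.00
After 3 (deposit($50)): balance=$550.00 total_interest=$0.00
After 4 (deposit($50)): balance=$600.00 total_interest=$0.00
After 5 (month_end (apply 2% monthly interest)): balance=$612.00 total_interest=$12.00

Answer: 612.00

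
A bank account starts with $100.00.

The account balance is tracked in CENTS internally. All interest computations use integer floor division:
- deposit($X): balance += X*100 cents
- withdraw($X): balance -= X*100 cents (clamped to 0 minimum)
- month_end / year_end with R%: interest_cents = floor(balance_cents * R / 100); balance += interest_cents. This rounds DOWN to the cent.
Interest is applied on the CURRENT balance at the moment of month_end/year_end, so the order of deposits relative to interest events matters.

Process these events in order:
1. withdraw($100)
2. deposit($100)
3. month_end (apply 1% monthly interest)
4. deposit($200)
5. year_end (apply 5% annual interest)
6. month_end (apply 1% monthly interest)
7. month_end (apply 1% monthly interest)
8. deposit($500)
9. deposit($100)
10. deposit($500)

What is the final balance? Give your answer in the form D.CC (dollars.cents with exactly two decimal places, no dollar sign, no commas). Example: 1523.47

After 1 (withdraw($100)): balance=$0.00 total_interest=$0.00
After 2 (deposit($100)): balance=$100.00 total_interest=$0.00
After 3 (month_end (apply 1% monthly interest)): balance=$101.00 total_interest=$1.00
After 4 (deposit($200)): balance=$301.00 total_interest=$1.00
After 5 (year_end (apply 5% annual interest)): balance=$316.05 total_interest=$16.05
After 6 (month_end (apply 1% monthly interest)): balance=$319.21 total_interest=$19.21
After 7 (month_end (apply 1% monthly interest)): balance=$322.40 total_interest=$22.40
After 8 (deposit($500)): balance=$822.40 total_interest=$22.40
After 9 (deposit($100)): balance=$922.40 total_interest=$22.40
After 10 (deposit($500)): balance=$1422.40 total_interest=$22.40

Answer: 1422.40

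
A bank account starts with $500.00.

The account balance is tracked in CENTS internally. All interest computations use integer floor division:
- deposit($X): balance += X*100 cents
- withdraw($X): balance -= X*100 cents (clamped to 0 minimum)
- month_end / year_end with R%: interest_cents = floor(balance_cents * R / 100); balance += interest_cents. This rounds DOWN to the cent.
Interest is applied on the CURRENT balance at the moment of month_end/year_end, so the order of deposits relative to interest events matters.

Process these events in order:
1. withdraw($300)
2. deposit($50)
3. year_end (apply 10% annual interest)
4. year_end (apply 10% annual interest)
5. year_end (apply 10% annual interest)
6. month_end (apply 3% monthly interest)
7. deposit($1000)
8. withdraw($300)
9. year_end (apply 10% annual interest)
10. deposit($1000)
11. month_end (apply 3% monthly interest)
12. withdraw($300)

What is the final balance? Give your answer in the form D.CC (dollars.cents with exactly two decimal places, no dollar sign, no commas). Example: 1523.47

Answer: 1911.41

Derivation:
After 1 (withdraw($300)): balance=$200.00 total_interest=$0.00
After 2 (deposit($50)): balance=$250.00 total_interest=$0.00
After 3 (year_end (apply 10% annual interest)): balance=$275.00 total_interest=$25.00
After 4 (year_end (apply 10% annual interest)): balance=$302.50 total_interest=$52.50
After 5 (year_end (apply 10% annual interest)): balance=$332.75 total_interest=$82.75
After 6 (month_end (apply 3% monthly interest)): balance=$342.73 total_interest=$92.73
After 7 (deposit($1000)): balance=$1342.73 total_interest=$92.73
After 8 (withdraw($300)): balance=$1042.73 total_interest=$92.73
After 9 (year_end (apply 10% annual interest)): balance=$1147.00 total_interest=$197.00
After 10 (deposit($1000)): balance=$2147.00 total_interest=$197.00
After 11 (month_end (apply 3% monthly interest)): balance=$2211.41 total_interest=$261.41
After 12 (withdraw($300)): balance=$1911.41 total_interest=$261.41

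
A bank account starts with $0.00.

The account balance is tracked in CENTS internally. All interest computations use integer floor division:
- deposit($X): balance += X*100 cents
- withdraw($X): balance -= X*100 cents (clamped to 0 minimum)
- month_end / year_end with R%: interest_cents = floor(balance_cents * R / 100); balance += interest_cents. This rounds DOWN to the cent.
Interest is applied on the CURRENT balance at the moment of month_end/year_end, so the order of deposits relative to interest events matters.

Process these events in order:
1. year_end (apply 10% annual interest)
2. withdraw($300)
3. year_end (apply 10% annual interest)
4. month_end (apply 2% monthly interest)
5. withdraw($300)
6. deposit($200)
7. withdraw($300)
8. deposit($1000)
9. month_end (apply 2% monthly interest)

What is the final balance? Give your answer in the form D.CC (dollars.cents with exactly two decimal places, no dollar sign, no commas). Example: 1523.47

Answer: 1020.00

Derivation:
After 1 (year_end (apply 10% annual interest)): balance=$0.00 total_interest=$0.00
After 2 (withdraw($300)): balance=$0.00 total_interest=$0.00
After 3 (year_end (apply 10% annual interest)): balance=$0.00 total_interest=$0.00
After 4 (month_end (apply 2% monthly interest)): balance=$0.00 total_interest=$0.00
After 5 (withdraw($300)): balance=$0.00 total_interest=$0.00
After 6 (deposit($200)): balance=$200.00 total_interest=$0.00
After 7 (withdraw($300)): balance=$0.00 total_interest=$0.00
After 8 (deposit($1000)): balance=$1000.00 total_interest=$0.00
After 9 (month_end (apply 2% monthly interest)): balance=$1020.00 total_interest=$20.00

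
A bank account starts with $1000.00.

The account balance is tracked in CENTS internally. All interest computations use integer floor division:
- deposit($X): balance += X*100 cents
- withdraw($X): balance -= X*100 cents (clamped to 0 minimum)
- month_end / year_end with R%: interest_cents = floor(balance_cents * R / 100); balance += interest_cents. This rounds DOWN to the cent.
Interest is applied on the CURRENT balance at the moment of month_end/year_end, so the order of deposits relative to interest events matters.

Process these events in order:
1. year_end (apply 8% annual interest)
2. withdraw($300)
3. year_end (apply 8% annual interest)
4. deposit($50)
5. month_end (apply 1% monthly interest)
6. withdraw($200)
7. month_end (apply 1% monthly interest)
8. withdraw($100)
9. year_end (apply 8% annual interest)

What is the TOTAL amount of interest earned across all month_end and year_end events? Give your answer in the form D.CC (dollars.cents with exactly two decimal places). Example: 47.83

After 1 (year_end (apply 8% annual interest)): balance=$1080.00 total_interest=$80.00
After 2 (withdraw($300)): balance=$780.00 total_interest=$80.00
After 3 (year_end (apply 8% annual interest)): balance=$842.40 total_interest=$142.40
After 4 (deposit($50)): balance=$892.40 total_interest=$142.40
After 5 (month_end (apply 1% monthly interest)): balance=$901.32 total_interest=$151.32
After 6 (withdraw($200)): balance=$701.32 total_interest=$151.32
After 7 (month_end (apply 1% monthly interest)): balance=$708.33 total_interest=$158.33
After 8 (withdraw($100)): balance=$608.33 total_interest=$158.33
After 9 (year_end (apply 8% annual interest)): balance=$656.99 total_interest=$206.99

Answer: 206.99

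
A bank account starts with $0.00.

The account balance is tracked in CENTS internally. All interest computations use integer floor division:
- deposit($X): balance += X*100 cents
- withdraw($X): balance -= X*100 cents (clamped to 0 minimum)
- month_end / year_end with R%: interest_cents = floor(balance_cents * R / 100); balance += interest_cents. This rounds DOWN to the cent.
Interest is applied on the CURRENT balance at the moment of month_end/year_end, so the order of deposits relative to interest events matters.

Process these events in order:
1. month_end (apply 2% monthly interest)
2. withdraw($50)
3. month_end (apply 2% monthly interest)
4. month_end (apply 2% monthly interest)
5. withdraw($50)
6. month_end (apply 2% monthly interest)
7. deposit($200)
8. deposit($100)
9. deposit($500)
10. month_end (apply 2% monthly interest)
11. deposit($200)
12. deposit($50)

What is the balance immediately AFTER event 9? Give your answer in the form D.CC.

Answer: 800.00

Derivation:
After 1 (month_end (apply 2% monthly interest)): balance=$0.00 total_interest=$0.00
After 2 (withdraw($50)): balance=$0.00 total_interest=$0.00
After 3 (month_end (apply 2% monthly interest)): balance=$0.00 total_interest=$0.00
After 4 (month_end (apply 2% monthly interest)): balance=$0.00 total_interest=$0.00
After 5 (withdraw($50)): balance=$0.00 total_interest=$0.00
After 6 (month_end (apply 2% monthly interest)): balance=$0.00 total_interest=$0.00
After 7 (deposit($200)): balance=$200.00 total_interest=$0.00
After 8 (deposit($100)): balance=$300.00 total_interest=$0.00
After 9 (deposit($500)): balance=$800.00 total_interest=$0.00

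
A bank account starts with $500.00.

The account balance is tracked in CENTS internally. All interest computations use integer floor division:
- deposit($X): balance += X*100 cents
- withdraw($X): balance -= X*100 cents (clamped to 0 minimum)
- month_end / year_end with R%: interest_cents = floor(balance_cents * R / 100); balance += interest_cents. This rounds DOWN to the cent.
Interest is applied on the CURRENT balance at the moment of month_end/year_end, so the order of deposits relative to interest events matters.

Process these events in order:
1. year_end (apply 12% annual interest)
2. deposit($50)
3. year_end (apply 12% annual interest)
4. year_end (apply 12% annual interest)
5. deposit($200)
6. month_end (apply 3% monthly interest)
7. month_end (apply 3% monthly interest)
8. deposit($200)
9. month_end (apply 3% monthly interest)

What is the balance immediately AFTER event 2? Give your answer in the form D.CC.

After 1 (year_end (apply 12% annual interest)): balance=$560.00 total_interest=$60.00
After 2 (deposit($50)): balance=$610.00 total_interest=$60.00

Answer: 610.00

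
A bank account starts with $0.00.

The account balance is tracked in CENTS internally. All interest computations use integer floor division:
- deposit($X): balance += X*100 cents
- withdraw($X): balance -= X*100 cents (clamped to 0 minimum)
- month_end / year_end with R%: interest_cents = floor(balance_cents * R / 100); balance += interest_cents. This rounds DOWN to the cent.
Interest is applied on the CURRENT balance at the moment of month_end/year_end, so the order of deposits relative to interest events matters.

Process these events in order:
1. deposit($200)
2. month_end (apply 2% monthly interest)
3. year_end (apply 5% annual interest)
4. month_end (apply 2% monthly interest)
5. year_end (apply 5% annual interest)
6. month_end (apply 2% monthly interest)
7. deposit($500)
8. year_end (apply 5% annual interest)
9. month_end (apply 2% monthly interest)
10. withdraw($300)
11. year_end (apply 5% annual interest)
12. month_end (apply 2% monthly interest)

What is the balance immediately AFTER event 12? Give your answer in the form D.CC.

After 1 (deposit($200)): balance=$200.00 total_interest=$0.00
After 2 (month_end (apply 2% monthly interest)): balance=$204.00 total_interest=$4.00
After 3 (year_end (apply 5% annual interest)): balance=$214.20 total_interest=$14.20
After 4 (month_end (apply 2% monthly interest)): balance=$218.48 total_interest=$18.48
After 5 (year_end (apply 5% annual interest)): balance=$229.40 total_interest=$29.40
After 6 (month_end (apply 2% monthly interest)): balance=$233.98 total_interest=$33.98
After 7 (deposit($500)): balance=$733.98 total_interest=$33.98
After 8 (year_end (apply 5% annual interest)): balance=$770.67 total_interest=$70.67
After 9 (month_end (apply 2% monthly interest)): balance=$786.08 total_interest=$86.08
After 10 (withdraw($300)): balance=$486.08 total_interest=$86.08
After 11 (year_end (apply 5% annual interest)): balance=$510.38 total_interest=$110.38
After 12 (month_end (apply 2% monthly interest)): balance=$520.58 total_interest=$120.58

Answer: 520.58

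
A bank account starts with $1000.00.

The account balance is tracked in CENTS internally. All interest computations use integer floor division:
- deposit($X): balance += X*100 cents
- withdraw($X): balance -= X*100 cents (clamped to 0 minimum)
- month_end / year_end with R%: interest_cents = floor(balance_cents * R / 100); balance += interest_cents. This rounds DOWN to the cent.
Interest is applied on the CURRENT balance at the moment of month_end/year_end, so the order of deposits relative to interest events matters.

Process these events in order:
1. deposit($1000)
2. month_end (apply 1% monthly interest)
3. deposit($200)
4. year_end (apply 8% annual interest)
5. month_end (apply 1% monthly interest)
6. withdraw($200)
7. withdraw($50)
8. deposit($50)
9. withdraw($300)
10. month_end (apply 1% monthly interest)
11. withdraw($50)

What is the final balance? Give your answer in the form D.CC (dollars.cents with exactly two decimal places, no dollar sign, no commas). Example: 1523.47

After 1 (deposit($1000)): balance=$2000.00 total_interest=$0.00
After 2 (month_end (apply 1% monthly interest)): balance=$2020.00 total_interest=$20.00
After 3 (deposit($200)): balance=$2220.00 total_interest=$20.00
After 4 (year_end (apply 8% annual interest)): balance=$2397.60 total_interest=$197.60
After 5 (month_end (apply 1% monthly interest)): balance=$2421.57 total_interest=$221.57
After 6 (withdraw($200)): balance=$2221.57 total_interest=$221.57
After 7 (withdraw($50)): balance=$2171.57 total_interest=$221.57
After 8 (deposit($50)): balance=$2221.57 total_interest=$221.57
After 9 (withdraw($300)): balance=$1921.57 total_interest=$221.57
After 10 (month_end (apply 1% monthly interest)): balance=$1940.78 total_interest=$240.78
After 11 (withdraw($50)): balance=$1890.78 total_interest=$240.78

Answer: 1890.78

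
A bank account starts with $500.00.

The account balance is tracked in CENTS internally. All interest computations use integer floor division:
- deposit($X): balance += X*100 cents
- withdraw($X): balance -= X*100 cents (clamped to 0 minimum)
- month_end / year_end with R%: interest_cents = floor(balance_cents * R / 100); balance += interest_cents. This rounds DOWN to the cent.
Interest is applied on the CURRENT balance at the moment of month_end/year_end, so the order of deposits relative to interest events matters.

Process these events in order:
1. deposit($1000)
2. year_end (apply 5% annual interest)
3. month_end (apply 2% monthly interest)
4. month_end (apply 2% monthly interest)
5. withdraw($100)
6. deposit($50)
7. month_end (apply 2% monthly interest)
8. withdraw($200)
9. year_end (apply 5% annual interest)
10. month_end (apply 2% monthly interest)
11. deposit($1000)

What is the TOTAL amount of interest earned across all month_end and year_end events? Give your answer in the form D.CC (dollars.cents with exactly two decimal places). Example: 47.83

After 1 (deposit($1000)): balance=$1500.00 total_interest=$0.00
After 2 (year_end (apply 5% annual interest)): balance=$1575.00 total_interest=$75.00
After 3 (month_end (apply 2% monthly interest)): balance=$1606.50 total_interest=$106.50
After 4 (month_end (apply 2% monthly interest)): balance=$1638.63 total_interest=$138.63
After 5 (withdraw($100)): balance=$1538.63 total_interest=$138.63
After 6 (deposit($50)): balance=$1588.63 total_interest=$138.63
After 7 (month_end (apply 2% monthly interest)): balance=$1620.40 total_interest=$170.40
After 8 (withdraw($200)): balance=$1420.40 total_interest=$170.40
After 9 (year_end (apply 5% annual interest)): balance=$1491.42 total_interest=$241.42
After 10 (month_end (apply 2% monthly interest)): balance=$1521.24 total_interest=$271.24
After 11 (deposit($1000)): balance=$2521.24 total_interest=$271.24

Answer: 271.24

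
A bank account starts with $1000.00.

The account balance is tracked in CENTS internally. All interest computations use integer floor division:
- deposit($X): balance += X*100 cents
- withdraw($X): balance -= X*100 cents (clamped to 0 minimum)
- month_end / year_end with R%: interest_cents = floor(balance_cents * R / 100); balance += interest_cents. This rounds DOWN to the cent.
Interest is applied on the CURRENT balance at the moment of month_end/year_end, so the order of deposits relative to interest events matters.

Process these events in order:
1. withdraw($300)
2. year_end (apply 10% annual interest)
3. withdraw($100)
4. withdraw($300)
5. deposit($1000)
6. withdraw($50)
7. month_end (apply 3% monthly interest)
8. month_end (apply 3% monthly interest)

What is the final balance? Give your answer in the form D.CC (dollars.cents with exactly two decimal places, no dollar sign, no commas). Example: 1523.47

Answer: 1400.38

Derivation:
After 1 (withdraw($300)): balance=$700.00 total_interest=$0.00
After 2 (year_end (apply 10% annual interest)): balance=$770.00 total_interest=$70.00
After 3 (withdraw($100)): balance=$670.00 total_interest=$70.00
After 4 (withdraw($300)): balance=$370.00 total_interest=$70.00
After 5 (deposit($1000)): balance=$1370.00 total_interest=$70.00
After 6 (withdraw($50)): balance=$1320.00 total_interest=$70.00
After 7 (month_end (apply 3% monthly interest)): balance=$1359.60 total_interest=$109.60
After 8 (month_end (apply 3% monthly interest)): balance=$1400.38 total_interest=$150.38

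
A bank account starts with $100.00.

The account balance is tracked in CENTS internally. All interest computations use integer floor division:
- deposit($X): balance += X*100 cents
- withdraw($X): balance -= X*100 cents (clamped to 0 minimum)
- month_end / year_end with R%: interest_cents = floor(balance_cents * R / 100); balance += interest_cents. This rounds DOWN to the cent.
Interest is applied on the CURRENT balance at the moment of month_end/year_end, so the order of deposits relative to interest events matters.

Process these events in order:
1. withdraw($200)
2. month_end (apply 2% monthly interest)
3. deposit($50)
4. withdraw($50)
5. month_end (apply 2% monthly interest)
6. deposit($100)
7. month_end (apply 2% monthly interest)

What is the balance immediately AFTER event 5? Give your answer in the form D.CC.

After 1 (withdraw($200)): balance=$0.00 total_interest=$0.00
After 2 (month_end (apply 2% monthly interest)): balance=$0.00 total_interest=$0.00
After 3 (deposit($50)): balance=$50.00 total_interest=$0.00
After 4 (withdraw($50)): balance=$0.00 total_interest=$0.00
After 5 (month_end (apply 2% monthly interest)): balance=$0.00 total_interest=$0.00

Answer: 0.00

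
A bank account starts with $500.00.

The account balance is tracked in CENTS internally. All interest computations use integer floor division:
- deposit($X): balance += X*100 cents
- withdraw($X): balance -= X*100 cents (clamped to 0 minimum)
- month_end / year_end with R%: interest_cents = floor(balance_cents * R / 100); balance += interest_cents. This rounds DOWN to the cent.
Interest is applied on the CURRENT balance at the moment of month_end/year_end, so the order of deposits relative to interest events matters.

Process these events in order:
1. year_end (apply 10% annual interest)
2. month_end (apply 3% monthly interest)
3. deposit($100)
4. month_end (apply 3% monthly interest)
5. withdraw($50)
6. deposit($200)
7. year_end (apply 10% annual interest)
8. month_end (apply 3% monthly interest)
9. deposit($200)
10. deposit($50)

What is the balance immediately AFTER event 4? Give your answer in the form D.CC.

Answer: 686.49

Derivation:
After 1 (year_end (apply 10% annual interest)): balance=$550.00 total_interest=$50.00
After 2 (month_end (apply 3% monthly interest)): balance=$566.50 total_interest=$66.50
After 3 (deposit($100)): balance=$666.50 total_interest=$66.50
After 4 (month_end (apply 3% monthly interest)): balance=$686.49 total_interest=$86.49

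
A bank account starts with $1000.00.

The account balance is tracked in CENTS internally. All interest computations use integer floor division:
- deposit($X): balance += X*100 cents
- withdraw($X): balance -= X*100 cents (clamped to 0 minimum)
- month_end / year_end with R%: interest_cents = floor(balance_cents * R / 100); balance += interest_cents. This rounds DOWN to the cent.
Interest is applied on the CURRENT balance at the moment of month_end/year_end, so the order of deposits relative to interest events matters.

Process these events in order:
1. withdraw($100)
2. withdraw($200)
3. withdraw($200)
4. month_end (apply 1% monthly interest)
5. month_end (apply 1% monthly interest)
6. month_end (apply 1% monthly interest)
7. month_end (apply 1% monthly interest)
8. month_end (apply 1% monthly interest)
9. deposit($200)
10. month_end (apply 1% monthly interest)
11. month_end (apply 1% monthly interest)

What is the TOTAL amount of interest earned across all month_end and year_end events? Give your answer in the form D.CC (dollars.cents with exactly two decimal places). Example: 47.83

After 1 (withdraw($100)): balance=$900.00 total_interest=$0.00
After 2 (withdraw($200)): balance=$700.00 total_interest=$0.00
After 3 (withdraw($200)): balance=$500.00 total_interest=$0.00
After 4 (month_end (apply 1% monthly interest)): balance=$505.00 total_interest=$5.00
After 5 (month_end (apply 1% monthly interest)): balance=$510.05 total_interest=$10.05
After 6 (month_end (apply 1% monthly interest)): balance=$515.15 total_interest=$15.15
After 7 (month_end (apply 1% monthly interest)): balance=$520.30 total_interest=$20.30
After 8 (month_end (apply 1% monthly interest)): balance=$525.50 total_interest=$25.50
After 9 (deposit($200)): balance=$725.50 total_interest=$25.50
After 10 (month_end (apply 1% monthly interest)): balance=$732.75 total_interest=$32.75
After 11 (month_end (apply 1% monthly interest)): balance=$740.07 total_interest=$40.07

Answer: 40.07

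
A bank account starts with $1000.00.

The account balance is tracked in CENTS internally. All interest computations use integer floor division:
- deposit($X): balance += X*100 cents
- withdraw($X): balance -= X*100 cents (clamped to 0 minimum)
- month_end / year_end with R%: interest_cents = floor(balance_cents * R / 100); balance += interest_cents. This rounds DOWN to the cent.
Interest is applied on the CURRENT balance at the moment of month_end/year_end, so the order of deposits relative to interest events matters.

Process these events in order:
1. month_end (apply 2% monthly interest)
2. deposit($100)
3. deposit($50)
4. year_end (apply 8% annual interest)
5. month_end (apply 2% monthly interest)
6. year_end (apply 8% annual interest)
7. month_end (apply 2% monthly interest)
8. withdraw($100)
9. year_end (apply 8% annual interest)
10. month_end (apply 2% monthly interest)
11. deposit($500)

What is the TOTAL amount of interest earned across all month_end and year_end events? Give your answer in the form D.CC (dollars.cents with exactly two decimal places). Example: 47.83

After 1 (month_end (apply 2% monthly interest)): balance=$1020.00 total_interest=$20.00
After 2 (deposit($100)): balance=$1120.00 total_interest=$20.00
After 3 (deposit($50)): balance=$1170.00 total_interest=$20.00
After 4 (year_end (apply 8% annual interest)): balance=$1263.60 total_interest=$113.60
After 5 (month_end (apply 2% monthly interest)): balance=$1288.87 total_interest=$138.87
After 6 (year_end (apply 8% annual interest)): balance=$1391.97 total_interest=$241.97
After 7 (month_end (apply 2% monthly interest)): balance=$1419.80 total_interest=$269.80
After 8 (withdraw($100)): balance=$1319.80 total_interest=$269.80
After 9 (year_end (apply 8% annual interest)): balance=$1425.38 total_interest=$375.38
After 10 (month_end (apply 2% monthly interest)): balance=$1453.88 total_interest=$403.88
After 11 (deposit($500)): balance=$1953.88 total_interest=$403.88

Answer: 403.88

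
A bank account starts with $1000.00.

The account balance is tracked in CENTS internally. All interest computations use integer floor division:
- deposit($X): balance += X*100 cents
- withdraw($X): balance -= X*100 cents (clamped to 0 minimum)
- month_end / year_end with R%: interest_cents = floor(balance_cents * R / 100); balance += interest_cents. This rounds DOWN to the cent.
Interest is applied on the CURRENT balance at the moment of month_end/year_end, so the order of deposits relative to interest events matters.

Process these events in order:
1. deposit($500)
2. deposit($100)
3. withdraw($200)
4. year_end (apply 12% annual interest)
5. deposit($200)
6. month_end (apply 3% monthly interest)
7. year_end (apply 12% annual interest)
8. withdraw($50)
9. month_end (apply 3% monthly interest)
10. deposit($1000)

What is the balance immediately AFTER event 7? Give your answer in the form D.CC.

After 1 (deposit($500)): balance=$1500.00 total_interest=$0.00
After 2 (deposit($100)): balance=$1600.00 total_interest=$0.00
After 3 (withdraw($200)): balance=$1400.00 total_interest=$0.00
After 4 (year_end (apply 12% annual interest)): balance=$1568.00 total_interest=$168.00
After 5 (deposit($200)): balance=$1768.00 total_interest=$168.00
After 6 (month_end (apply 3% monthly interest)): balance=$1821.04 total_interest=$221.04
After 7 (year_end (apply 12% annual interest)): balance=$2039.56 total_interest=$439.56

Answer: 2039.56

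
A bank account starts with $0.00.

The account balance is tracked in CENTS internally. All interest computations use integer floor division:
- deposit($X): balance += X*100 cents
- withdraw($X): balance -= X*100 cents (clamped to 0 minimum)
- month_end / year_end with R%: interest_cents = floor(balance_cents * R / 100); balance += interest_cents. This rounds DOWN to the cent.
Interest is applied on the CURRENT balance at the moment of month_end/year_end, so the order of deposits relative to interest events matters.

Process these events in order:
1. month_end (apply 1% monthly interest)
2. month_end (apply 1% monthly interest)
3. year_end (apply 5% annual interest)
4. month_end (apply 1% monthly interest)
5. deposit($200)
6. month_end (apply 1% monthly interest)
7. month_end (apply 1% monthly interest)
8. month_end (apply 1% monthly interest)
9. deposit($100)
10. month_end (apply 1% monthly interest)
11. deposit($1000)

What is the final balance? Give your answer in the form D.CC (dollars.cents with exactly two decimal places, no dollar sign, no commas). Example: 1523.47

Answer: 1309.12

Derivation:
After 1 (month_end (apply 1% monthly interest)): balance=$0.00 total_interest=$0.00
After 2 (month_end (apply 1% monthly interest)): balance=$0.00 total_interest=$0.00
After 3 (year_end (apply 5% annual interest)): balance=$0.00 total_interest=$0.00
After 4 (month_end (apply 1% monthly interest)): balance=$0.00 total_interest=$0.00
After 5 (deposit($200)): balance=$200.00 total_interest=$0.00
After 6 (month_end (apply 1% monthly interest)): balance=$202.00 total_interest=$2.00
After 7 (month_end (apply 1% monthly interest)): balance=$204.02 total_interest=$4.02
After 8 (month_end (apply 1% monthly interest)): balance=$206.06 total_interest=$6.06
After 9 (deposit($100)): balance=$306.06 total_interest=$6.06
After 10 (month_end (apply 1% monthly interest)): balance=$309.12 total_interest=$9.12
After 11 (deposit($1000)): balance=$1309.12 total_interest=$9.12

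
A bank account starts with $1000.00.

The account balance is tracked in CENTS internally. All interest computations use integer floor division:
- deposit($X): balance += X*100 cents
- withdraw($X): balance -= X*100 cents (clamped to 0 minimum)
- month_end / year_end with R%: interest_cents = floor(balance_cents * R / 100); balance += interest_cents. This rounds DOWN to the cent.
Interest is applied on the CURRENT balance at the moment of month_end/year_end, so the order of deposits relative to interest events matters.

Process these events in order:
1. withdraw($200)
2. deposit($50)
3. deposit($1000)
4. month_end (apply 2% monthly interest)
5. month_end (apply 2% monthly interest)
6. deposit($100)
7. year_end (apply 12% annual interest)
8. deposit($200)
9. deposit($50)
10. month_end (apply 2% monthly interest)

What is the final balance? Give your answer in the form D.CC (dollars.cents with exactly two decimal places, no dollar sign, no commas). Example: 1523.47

Answer: 2568.05

Derivation:
After 1 (withdraw($200)): balance=$800.00 total_interest=$0.00
After 2 (deposit($50)): balance=$850.00 total_interest=$0.00
After 3 (deposit($1000)): balance=$1850.00 total_interest=$0.00
After 4 (month_end (apply 2% monthly interest)): balance=$1887.00 total_interest=$37.00
After 5 (month_end (apply 2% monthly interest)): balance=$1924.74 total_interest=$74.74
After 6 (deposit($100)): balance=$2024.74 total_interest=$74.74
After 7 (year_end (apply 12% annual interest)): balance=$2267.70 total_interest=$317.70
After 8 (deposit($200)): balance=$2467.70 total_interest=$317.70
After 9 (deposit($50)): balance=$2517.70 total_interest=$317.70
After 10 (month_end (apply 2% monthly interest)): balance=$2568.05 total_interest=$368.05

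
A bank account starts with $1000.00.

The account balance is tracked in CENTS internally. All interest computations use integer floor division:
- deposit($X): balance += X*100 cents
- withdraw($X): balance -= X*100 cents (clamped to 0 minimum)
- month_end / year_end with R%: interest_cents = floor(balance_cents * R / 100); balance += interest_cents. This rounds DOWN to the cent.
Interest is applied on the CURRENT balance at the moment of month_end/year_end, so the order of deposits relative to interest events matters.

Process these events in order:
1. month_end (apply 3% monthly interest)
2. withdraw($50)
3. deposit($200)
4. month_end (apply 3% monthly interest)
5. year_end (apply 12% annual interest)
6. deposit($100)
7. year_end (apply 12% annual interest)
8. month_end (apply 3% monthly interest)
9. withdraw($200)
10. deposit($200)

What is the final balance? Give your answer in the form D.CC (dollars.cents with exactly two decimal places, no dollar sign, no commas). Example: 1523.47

Answer: 1685.67

Derivation:
After 1 (month_end (apply 3% monthly interest)): balance=$1030.00 total_interest=$30.00
After 2 (withdraw($50)): balance=$980.00 total_interest=$30.00
After 3 (deposit($200)): balance=$1180.00 total_interest=$30.00
After 4 (month_end (apply 3% monthly interest)): balance=$1215.40 total_interest=$65.40
After 5 (year_end (apply 12% annual interest)): balance=$1361.24 total_interest=$211.24
After 6 (deposit($100)): balance=$1461.24 total_interest=$211.24
After 7 (year_end (apply 12% annual interest)): balance=$1636.58 total_interest=$386.58
After 8 (month_end (apply 3% monthly interest)): balance=$1685.67 total_interest=$435.67
After 9 (withdraw($200)): balance=$1485.67 total_interest=$435.67
After 10 (deposit($200)): balance=$1685.67 total_interest=$435.67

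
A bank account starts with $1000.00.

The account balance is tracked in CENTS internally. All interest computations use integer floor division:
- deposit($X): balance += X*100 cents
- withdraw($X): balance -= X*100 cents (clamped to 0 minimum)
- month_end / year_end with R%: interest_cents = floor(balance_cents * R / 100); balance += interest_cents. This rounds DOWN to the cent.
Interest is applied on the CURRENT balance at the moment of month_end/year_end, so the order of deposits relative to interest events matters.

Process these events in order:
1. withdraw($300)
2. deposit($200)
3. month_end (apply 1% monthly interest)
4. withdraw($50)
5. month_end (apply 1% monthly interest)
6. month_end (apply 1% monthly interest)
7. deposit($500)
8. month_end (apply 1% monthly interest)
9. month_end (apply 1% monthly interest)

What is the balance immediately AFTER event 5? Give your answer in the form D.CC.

Answer: 867.59

Derivation:
After 1 (withdraw($300)): balance=$700.00 total_interest=$0.00
After 2 (deposit($200)): balance=$900.00 total_interest=$0.00
After 3 (month_end (apply 1% monthly interest)): balance=$909.00 total_interest=$9.00
After 4 (withdraw($50)): balance=$859.00 total_interest=$9.00
After 5 (month_end (apply 1% monthly interest)): balance=$867.59 total_interest=$17.59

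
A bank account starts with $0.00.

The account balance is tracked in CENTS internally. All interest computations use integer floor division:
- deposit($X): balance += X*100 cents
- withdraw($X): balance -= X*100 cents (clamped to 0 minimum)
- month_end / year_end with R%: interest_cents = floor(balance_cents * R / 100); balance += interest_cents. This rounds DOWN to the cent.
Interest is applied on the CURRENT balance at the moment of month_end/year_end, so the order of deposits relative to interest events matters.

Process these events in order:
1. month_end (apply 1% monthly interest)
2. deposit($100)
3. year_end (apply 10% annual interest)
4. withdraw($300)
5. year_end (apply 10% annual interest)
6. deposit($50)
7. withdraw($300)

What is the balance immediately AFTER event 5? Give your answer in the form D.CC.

Answer: 0.00

Derivation:
After 1 (month_end (apply 1% monthly interest)): balance=$0.00 total_interest=$0.00
After 2 (deposit($100)): balance=$100.00 total_interest=$0.00
After 3 (year_end (apply 10% annual interest)): balance=$110.00 total_interest=$10.00
After 4 (withdraw($300)): balance=$0.00 total_interest=$10.00
After 5 (year_end (apply 10% annual interest)): balance=$0.00 total_interest=$10.00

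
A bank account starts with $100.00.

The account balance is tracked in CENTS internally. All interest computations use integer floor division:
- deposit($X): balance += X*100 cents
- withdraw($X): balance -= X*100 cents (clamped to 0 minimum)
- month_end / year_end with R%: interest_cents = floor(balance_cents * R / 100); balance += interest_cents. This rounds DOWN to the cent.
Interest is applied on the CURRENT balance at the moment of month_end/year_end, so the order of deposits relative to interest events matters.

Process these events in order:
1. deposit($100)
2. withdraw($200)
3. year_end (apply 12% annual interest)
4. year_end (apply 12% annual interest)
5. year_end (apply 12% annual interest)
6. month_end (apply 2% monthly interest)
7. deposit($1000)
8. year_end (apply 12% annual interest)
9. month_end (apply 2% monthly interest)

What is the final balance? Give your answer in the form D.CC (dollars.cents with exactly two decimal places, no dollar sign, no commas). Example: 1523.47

After 1 (deposit($100)): balance=$200.00 total_interest=$0.00
After 2 (withdraw($200)): balance=$0.00 total_interest=$0.00
After 3 (year_end (apply 12% annual interest)): balance=$0.00 total_interest=$0.00
After 4 (year_end (apply 12% annual interest)): balance=$0.00 total_interest=$0.00
After 5 (year_end (apply 12% annual interest)): balance=$0.00 total_interest=$0.00
After 6 (month_end (apply 2% monthly interest)): balance=$0.00 total_interest=$0.00
After 7 (deposit($1000)): balance=$1000.00 total_interest=$0.00
After 8 (year_end (apply 12% annual interest)): balance=$1120.00 total_interest=$120.00
After 9 (month_end (apply 2% monthly interest)): balance=$1142.40 total_interest=$142.40

Answer: 1142.40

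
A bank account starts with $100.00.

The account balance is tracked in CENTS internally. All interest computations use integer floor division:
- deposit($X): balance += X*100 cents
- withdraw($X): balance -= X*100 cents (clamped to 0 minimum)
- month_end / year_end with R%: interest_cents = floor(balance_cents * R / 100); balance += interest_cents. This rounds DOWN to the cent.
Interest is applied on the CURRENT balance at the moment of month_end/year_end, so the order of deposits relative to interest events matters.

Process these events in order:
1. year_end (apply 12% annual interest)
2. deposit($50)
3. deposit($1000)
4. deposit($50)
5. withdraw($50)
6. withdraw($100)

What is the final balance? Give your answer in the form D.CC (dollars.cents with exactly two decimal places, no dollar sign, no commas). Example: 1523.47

Answer: 1062.00

Derivation:
After 1 (year_end (apply 12% annual interest)): balance=$112.00 total_interest=$12.00
After 2 (deposit($50)): balance=$162.00 total_interest=$12.00
After 3 (deposit($1000)): balance=$1162.00 total_interest=$12.00
After 4 (deposit($50)): balance=$1212.00 total_interest=$12.00
After 5 (withdraw($50)): balance=$1162.00 total_interest=$12.00
After 6 (withdraw($100)): balance=$1062.00 total_interest=$12.00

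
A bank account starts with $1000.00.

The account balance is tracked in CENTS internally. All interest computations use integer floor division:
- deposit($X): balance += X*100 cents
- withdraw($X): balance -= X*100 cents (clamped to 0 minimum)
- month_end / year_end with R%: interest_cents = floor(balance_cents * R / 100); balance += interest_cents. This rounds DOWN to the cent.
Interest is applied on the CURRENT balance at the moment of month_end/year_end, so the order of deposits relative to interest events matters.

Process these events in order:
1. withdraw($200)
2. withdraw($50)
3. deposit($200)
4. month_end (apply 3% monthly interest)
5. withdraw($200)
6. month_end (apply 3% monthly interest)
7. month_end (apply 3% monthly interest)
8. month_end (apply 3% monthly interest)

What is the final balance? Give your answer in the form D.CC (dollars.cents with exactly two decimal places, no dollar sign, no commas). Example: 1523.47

After 1 (withdraw($200)): balance=$800.00 total_interest=$0.00
After 2 (withdraw($50)): balance=$750.00 total_interest=$0.00
After 3 (deposit($200)): balance=$950.00 total_interest=$0.00
After 4 (month_end (apply 3% monthly interest)): balance=$978.50 total_interest=$28.50
After 5 (withdraw($200)): balance=$778.50 total_interest=$28.50
After 6 (month_end (apply 3% monthly interest)): balance=$801.85 total_interest=$51.85
After 7 (month_end (apply 3% monthly interest)): balance=$825.90 total_interest=$75.90
After 8 (month_end (apply 3% monthly interest)): balance=$850.67 total_interest=$100.67

Answer: 850.67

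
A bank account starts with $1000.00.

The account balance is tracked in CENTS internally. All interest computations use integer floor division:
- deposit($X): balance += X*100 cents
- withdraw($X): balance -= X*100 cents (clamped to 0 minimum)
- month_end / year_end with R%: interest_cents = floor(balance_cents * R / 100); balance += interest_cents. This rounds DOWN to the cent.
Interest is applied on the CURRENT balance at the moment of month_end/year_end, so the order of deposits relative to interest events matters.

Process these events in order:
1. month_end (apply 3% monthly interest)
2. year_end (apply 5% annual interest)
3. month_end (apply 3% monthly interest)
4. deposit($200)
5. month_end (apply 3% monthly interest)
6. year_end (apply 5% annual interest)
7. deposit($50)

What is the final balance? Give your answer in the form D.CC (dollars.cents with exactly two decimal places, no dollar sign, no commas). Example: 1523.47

After 1 (month_end (apply 3% monthly interest)): balance=$1030.00 total_interest=$30.00
After 2 (year_end (apply 5% annual interest)): balance=$1081.50 total_interest=$81.50
After 3 (month_end (apply 3% monthly interest)): balance=$1113.94 total_interest=$113.94
After 4 (deposit($200)): balance=$1313.94 total_interest=$113.94
After 5 (month_end (apply 3% monthly interest)): balance=$1353.35 total_interest=$153.35
After 6 (year_end (apply 5% annual interest)): balance=$1421.01 total_interest=$221.01
After 7 (deposit($50)): balance=$1471.01 total_interest=$221.01

Answer: 1471.01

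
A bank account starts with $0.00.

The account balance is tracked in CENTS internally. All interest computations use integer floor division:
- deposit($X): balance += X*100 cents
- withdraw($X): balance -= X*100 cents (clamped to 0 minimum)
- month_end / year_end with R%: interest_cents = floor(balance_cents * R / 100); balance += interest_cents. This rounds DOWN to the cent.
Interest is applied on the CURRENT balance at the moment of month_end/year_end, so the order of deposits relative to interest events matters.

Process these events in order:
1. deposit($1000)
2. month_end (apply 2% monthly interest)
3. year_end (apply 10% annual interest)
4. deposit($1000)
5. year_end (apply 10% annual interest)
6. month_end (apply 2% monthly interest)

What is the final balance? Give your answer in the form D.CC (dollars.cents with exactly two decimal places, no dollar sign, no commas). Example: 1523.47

Answer: 2380.88

Derivation:
After 1 (deposit($1000)): balance=$1000.00 total_interest=$0.00
After 2 (month_end (apply 2% monthly interest)): balance=$1020.00 total_interest=$20.00
After 3 (year_end (apply 10% annual interest)): balance=$1122.00 total_interest=$122.00
After 4 (deposit($1000)): balance=$2122.00 total_interest=$122.00
After 5 (year_end (apply 10% annual interest)): balance=$2334.20 total_interest=$334.20
After 6 (month_end (apply 2% monthly interest)): balance=$2380.88 total_interest=$380.88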